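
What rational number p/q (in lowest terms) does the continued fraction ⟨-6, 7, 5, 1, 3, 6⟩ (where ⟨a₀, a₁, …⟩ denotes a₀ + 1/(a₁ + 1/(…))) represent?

-6054/1033

Work from the innermost term outward:
Start with 6.
3 + 1/(6/1) = 3 + 1/6 = 19/6
1 + 1/(19/6) = 1 + 6/19 = 25/19
5 + 1/(25/19) = 5 + 19/25 = 144/25
7 + 1/(144/25) = 7 + 25/144 = 1033/144
-6 + 1/(1033/144) = -6 + 144/1033 = -6054/1033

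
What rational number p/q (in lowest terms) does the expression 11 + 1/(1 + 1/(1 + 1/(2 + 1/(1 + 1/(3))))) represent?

Start with 3.
1 + 1/(3/1) = 1 + 1/3 = 4/3
2 + 1/(4/3) = 2 + 3/4 = 11/4
1 + 1/(11/4) = 1 + 4/11 = 15/11
1 + 1/(15/11) = 1 + 11/15 = 26/15
11 + 1/(26/15) = 11 + 15/26 = 301/26

301/26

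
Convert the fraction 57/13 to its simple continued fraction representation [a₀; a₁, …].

[4; 2, 1, 1, 2]

Apply division with remainder until the remainder is 0:
57 ÷ 13 → quotient 4, remainder 5
13 ÷ 5 → quotient 2, remainder 3
5 ÷ 3 → quotient 1, remainder 2
3 ÷ 2 → quotient 1, remainder 1
2 ÷ 1 → quotient 2, remainder 0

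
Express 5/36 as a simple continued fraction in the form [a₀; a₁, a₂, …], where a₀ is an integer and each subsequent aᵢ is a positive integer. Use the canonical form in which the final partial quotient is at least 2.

Repeatedly divide and take the remainder:
⌊5/36⌋ = 0, remainder 5
⌊36/5⌋ = 7, remainder 1
⌊5/1⌋ = 5, remainder 0

[0; 7, 5]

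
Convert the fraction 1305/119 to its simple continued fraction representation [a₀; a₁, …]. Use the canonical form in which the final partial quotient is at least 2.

[10; 1, 28, 1, 3]

1305 = 10·119 + 115, so a_0 = 10
119 = 1·115 + 4, so a_1 = 1
115 = 28·4 + 3, so a_2 = 28
4 = 1·3 + 1, so a_3 = 1
3 = 3·1 + 0, so a_4 = 3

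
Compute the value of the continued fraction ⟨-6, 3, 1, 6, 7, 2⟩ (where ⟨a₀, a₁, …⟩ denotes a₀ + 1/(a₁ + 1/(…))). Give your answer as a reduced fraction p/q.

-2371/413

Build up convergents one term at a time:
a_0 = -6: -6/1
a_1 = 3: -17/3
a_2 = 1: -23/4
a_3 = 6: -155/27
a_4 = 7: -1108/193
a_5 = 2: -2371/413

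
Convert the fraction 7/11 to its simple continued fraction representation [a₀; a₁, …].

[0; 1, 1, 1, 3]

Apply division with remainder until the remainder is 0:
⌊7/11⌋ = 0, remainder 7
⌊11/7⌋ = 1, remainder 4
⌊7/4⌋ = 1, remainder 3
⌊4/3⌋ = 1, remainder 1
⌊3/1⌋ = 3, remainder 0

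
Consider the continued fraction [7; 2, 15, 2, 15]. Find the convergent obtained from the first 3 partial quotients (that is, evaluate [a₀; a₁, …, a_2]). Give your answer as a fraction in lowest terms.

232/31

Use the convergent recurrence hₖ = aₖ·hₖ₋₁ + hₖ₋₂ (and likewise for the denominators kₖ):
a_0 = 7: 7/1
a_1 = 2: 15/2
a_2 = 15: 232/31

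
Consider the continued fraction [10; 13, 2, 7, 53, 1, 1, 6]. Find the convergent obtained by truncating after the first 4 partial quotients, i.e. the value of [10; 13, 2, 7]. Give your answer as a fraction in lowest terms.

Use the convergent recurrence hₖ = aₖ·hₖ₋₁ + hₖ₋₂ (and likewise for the denominators kₖ):
a_0 = 10: 10/1
a_1 = 13: 131/13
a_2 = 2: 272/27
a_3 = 7: 2035/202

2035/202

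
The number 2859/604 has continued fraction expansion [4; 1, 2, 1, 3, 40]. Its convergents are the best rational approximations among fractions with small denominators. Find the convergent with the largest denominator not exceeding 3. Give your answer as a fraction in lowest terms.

List convergents until the denominator exceeds the bound:
a_0 = 4: 4/1  (≤ bound)
a_1 = 1: 5/1  (≤ bound)
a_2 = 2: 14/3  (≤ bound)
a_3 = 1: 19/4  (> 3, stop)

14/3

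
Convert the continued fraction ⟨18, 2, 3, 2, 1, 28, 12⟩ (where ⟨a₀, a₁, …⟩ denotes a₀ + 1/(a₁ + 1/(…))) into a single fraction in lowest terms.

146428/7943

Use the convergent recurrence hₖ = aₖ·hₖ₋₁ + hₖ₋₂ (and likewise for the denominators kₖ):
a_0 = 18: 18/1
a_1 = 2: 37/2
a_2 = 3: 129/7
a_3 = 2: 295/16
a_4 = 1: 424/23
a_5 = 28: 12167/660
a_6 = 12: 146428/7943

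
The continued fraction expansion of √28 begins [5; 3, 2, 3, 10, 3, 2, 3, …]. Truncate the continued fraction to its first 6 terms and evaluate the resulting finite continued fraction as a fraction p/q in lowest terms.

Build up convergents one term at a time:
a_0 = 5: 5/1
a_1 = 3: 16/3
a_2 = 2: 37/7
a_3 = 3: 127/24
a_4 = 10: 1307/247
a_5 = 3: 4048/765

4048/765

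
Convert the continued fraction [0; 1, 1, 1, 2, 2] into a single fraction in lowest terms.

12/19

Start with 2.
2 + 1/(2/1) = 2 + 1/2 = 5/2
1 + 1/(5/2) = 1 + 2/5 = 7/5
1 + 1/(7/5) = 1 + 5/7 = 12/7
1 + 1/(12/7) = 1 + 7/12 = 19/12
0 + 1/(19/12) = 0 + 12/19 = 12/19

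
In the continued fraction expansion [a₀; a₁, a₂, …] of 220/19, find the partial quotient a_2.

Apply division with remainder until the remainder is 0:
⌊220/19⌋ = 11, remainder 11
⌊19/11⌋ = 1, remainder 8
⌊11/8⌋ = 1, remainder 3

1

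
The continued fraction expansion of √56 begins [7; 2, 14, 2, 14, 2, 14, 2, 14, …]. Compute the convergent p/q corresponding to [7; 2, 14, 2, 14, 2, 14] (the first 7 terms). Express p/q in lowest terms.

Build up convergents one term at a time:
a_0 = 7: 7/1
a_1 = 2: 15/2
a_2 = 14: 217/29
a_3 = 2: 449/60
a_4 = 14: 6503/869
a_5 = 2: 13455/1798
a_6 = 14: 194873/26041

194873/26041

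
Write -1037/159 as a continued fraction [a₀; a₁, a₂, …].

[-7; 2, 10, 1, 6]

Run the Euclidean algorithm, recording each quotient:
⌊-1037/159⌋ = -7, remainder 76
⌊159/76⌋ = 2, remainder 7
⌊76/7⌋ = 10, remainder 6
⌊7/6⌋ = 1, remainder 1
⌊6/1⌋ = 6, remainder 0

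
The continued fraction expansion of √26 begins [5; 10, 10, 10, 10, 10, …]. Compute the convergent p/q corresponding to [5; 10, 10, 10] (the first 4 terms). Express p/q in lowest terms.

5201/1020

a_0 = 5: 5/1
a_1 = 10: 51/10
a_2 = 10: 515/101
a_3 = 10: 5201/1020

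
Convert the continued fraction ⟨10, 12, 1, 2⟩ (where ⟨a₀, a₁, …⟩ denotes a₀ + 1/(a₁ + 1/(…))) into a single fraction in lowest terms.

383/38

a_0 = 10: 10/1
a_1 = 12: 121/12
a_2 = 1: 131/13
a_3 = 2: 383/38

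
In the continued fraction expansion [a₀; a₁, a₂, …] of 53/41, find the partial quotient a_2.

Run the Euclidean algorithm, recording each quotient:
⌊53/41⌋ = 1, remainder 12
⌊41/12⌋ = 3, remainder 5
⌊12/5⌋ = 2, remainder 2

2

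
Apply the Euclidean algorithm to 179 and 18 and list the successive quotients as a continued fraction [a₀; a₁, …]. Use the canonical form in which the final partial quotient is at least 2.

[9; 1, 17]

179 = 9·18 + 17, so a_0 = 9
18 = 1·17 + 1, so a_1 = 1
17 = 17·1 + 0, so a_2 = 17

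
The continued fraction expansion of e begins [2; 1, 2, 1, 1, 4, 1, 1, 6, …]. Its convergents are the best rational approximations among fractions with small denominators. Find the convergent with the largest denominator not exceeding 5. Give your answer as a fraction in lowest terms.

a_0 = 2: 2/1  (≤ bound)
a_1 = 1: 3/1  (≤ bound)
a_2 = 2: 8/3  (≤ bound)
a_3 = 1: 11/4  (≤ bound)
a_4 = 1: 19/7  (> 5, stop)

11/4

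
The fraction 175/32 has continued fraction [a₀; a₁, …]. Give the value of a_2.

175 ÷ 32 → quotient 5, remainder 15
32 ÷ 15 → quotient 2, remainder 2
15 ÷ 2 → quotient 7, remainder 1

7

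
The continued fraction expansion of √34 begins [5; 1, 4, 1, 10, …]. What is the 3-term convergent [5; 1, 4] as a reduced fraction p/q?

Start with 4.
1 + 1/(4/1) = 1 + 1/4 = 5/4
5 + 1/(5/4) = 5 + 4/5 = 29/5

29/5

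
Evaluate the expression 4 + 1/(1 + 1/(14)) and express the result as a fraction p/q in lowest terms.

74/15

Starting at the tail and folding back:
Start with 14.
1 + 1/(14/1) = 1 + 1/14 = 15/14
4 + 1/(15/14) = 4 + 14/15 = 74/15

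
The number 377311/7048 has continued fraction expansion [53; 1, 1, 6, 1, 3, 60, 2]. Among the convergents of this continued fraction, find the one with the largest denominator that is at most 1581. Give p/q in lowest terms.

3105/58

a_0 = 53: 53/1  (≤ bound)
a_1 = 1: 54/1  (≤ bound)
a_2 = 1: 107/2  (≤ bound)
a_3 = 6: 696/13  (≤ bound)
a_4 = 1: 803/15  (≤ bound)
a_5 = 3: 3105/58  (≤ bound)
a_6 = 60: 187103/3495  (> 1581, stop)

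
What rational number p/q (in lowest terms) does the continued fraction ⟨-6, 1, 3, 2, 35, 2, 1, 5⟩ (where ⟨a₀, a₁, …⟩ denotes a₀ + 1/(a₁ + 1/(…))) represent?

a_0 = -6: -6/1
a_1 = 1: -5/1
a_2 = 3: -21/4
a_3 = 2: -47/9
a_4 = 35: -1666/319
a_5 = 2: -3379/647
a_6 = 1: -5045/966
a_7 = 5: -28604/5477

-28604/5477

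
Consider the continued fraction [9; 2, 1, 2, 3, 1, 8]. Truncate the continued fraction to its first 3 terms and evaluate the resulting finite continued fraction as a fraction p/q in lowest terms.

28/3

Use the convergent recurrence hₖ = aₖ·hₖ₋₁ + hₖ₋₂ (and likewise for the denominators kₖ):
a_0 = 9: 9/1
a_1 = 2: 19/2
a_2 = 1: 28/3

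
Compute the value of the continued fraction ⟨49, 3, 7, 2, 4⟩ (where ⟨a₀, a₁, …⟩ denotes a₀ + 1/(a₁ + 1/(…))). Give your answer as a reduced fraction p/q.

10357/210

Compute successive convergents:
a_0 = 49: 49/1
a_1 = 3: 148/3
a_2 = 7: 1085/22
a_3 = 2: 2318/47
a_4 = 4: 10357/210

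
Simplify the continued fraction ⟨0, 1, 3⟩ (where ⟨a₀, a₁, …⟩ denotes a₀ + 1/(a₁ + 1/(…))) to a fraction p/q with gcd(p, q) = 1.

3/4

Start with 3.
1 + 1/(3/1) = 1 + 1/3 = 4/3
0 + 1/(4/3) = 0 + 3/4 = 3/4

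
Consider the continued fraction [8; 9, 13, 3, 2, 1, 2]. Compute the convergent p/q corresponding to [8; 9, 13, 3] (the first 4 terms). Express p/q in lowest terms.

Work from the innermost term outward:
Start with 3.
13 + 1/(3/1) = 13 + 1/3 = 40/3
9 + 1/(40/3) = 9 + 3/40 = 363/40
8 + 1/(363/40) = 8 + 40/363 = 2944/363

2944/363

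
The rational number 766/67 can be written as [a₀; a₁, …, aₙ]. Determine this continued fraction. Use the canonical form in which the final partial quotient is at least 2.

[11; 2, 3, 4, 2]

766 ÷ 67 → quotient 11, remainder 29
67 ÷ 29 → quotient 2, remainder 9
29 ÷ 9 → quotient 3, remainder 2
9 ÷ 2 → quotient 4, remainder 1
2 ÷ 1 → quotient 2, remainder 0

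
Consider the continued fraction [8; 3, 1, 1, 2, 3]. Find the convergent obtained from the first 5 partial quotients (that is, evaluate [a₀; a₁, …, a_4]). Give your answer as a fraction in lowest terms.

149/18

Starting at the tail and folding back:
Start with 2.
1 + 1/(2/1) = 1 + 1/2 = 3/2
1 + 1/(3/2) = 1 + 2/3 = 5/3
3 + 1/(5/3) = 3 + 3/5 = 18/5
8 + 1/(18/5) = 8 + 5/18 = 149/18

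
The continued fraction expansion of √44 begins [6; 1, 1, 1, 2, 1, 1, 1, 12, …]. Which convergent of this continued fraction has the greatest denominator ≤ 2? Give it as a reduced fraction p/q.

13/2

List convergents until the denominator exceeds the bound:
a_0 = 6: 6/1  (≤ bound)
a_1 = 1: 7/1  (≤ bound)
a_2 = 1: 13/2  (≤ bound)
a_3 = 1: 20/3  (> 2, stop)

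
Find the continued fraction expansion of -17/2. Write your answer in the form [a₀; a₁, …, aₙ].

[-9; 2]

-17 ÷ 2 → quotient -9, remainder 1
2 ÷ 1 → quotient 2, remainder 0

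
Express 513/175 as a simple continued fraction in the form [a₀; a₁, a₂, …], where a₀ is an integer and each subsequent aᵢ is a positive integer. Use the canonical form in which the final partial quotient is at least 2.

Repeatedly divide and take the remainder:
513 = 2·175 + 163, so a_0 = 2
175 = 1·163 + 12, so a_1 = 1
163 = 13·12 + 7, so a_2 = 13
12 = 1·7 + 5, so a_3 = 1
7 = 1·5 + 2, so a_4 = 1
5 = 2·2 + 1, so a_5 = 2
2 = 2·1 + 0, so a_6 = 2

[2; 1, 13, 1, 1, 2, 2]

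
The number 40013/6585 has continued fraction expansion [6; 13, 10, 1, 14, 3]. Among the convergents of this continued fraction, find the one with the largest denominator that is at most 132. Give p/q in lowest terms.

796/131

a_0 = 6: 6/1  (≤ bound)
a_1 = 13: 79/13  (≤ bound)
a_2 = 10: 796/131  (≤ bound)
a_3 = 1: 875/144  (> 132, stop)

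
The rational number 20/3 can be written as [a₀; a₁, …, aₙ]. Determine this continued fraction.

20 = 6·3 + 2, so a_0 = 6
3 = 1·2 + 1, so a_1 = 1
2 = 2·1 + 0, so a_2 = 2

[6; 1, 2]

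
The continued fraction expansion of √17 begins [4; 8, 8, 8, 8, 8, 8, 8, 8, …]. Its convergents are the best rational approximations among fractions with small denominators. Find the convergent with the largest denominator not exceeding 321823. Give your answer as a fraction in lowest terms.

1166876/283009

List convergents until the denominator exceeds the bound:
a_0 = 4: 4/1  (≤ bound)
a_1 = 8: 33/8  (≤ bound)
a_2 = 8: 268/65  (≤ bound)
a_3 = 8: 2177/528  (≤ bound)
a_4 = 8: 17684/4289  (≤ bound)
a_5 = 8: 143649/34840  (≤ bound)
a_6 = 8: 1166876/283009  (≤ bound)
a_7 = 8: 9478657/2298912  (> 321823, stop)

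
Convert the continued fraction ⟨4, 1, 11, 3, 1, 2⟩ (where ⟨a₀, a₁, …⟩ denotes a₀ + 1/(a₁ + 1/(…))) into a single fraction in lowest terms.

664/135

Collapse the nested fraction from the inside out:
Start with 2.
1 + 1/(2/1) = 1 + 1/2 = 3/2
3 + 1/(3/2) = 3 + 2/3 = 11/3
11 + 1/(11/3) = 11 + 3/11 = 124/11
1 + 1/(124/11) = 1 + 11/124 = 135/124
4 + 1/(135/124) = 4 + 124/135 = 664/135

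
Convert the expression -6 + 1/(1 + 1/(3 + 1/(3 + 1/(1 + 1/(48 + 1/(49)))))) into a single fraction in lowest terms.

-212749/40638

Start with 49.
48 + 1/(49/1) = 48 + 1/49 = 2353/49
1 + 1/(2353/49) = 1 + 49/2353 = 2402/2353
3 + 1/(2402/2353) = 3 + 2353/2402 = 9559/2402
3 + 1/(9559/2402) = 3 + 2402/9559 = 31079/9559
1 + 1/(31079/9559) = 1 + 9559/31079 = 40638/31079
-6 + 1/(40638/31079) = -6 + 31079/40638 = -212749/40638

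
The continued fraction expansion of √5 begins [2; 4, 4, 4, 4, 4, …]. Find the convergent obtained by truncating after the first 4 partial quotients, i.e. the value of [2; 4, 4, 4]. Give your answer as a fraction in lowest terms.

a_0 = 2: 2/1
a_1 = 4: 9/4
a_2 = 4: 38/17
a_3 = 4: 161/72

161/72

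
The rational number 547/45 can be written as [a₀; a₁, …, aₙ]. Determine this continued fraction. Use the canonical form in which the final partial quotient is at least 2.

Apply division with remainder until the remainder is 0:
547 ÷ 45 → quotient 12, remainder 7
45 ÷ 7 → quotient 6, remainder 3
7 ÷ 3 → quotient 2, remainder 1
3 ÷ 1 → quotient 3, remainder 0

[12; 6, 2, 3]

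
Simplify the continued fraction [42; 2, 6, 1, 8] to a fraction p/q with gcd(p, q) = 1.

Start with 8.
1 + 1/(8/1) = 1 + 1/8 = 9/8
6 + 1/(9/8) = 6 + 8/9 = 62/9
2 + 1/(62/9) = 2 + 9/62 = 133/62
42 + 1/(133/62) = 42 + 62/133 = 5648/133

5648/133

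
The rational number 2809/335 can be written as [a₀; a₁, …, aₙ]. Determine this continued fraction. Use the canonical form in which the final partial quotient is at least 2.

⌊2809/335⌋ = 8, remainder 129
⌊335/129⌋ = 2, remainder 77
⌊129/77⌋ = 1, remainder 52
⌊77/52⌋ = 1, remainder 25
⌊52/25⌋ = 2, remainder 2
⌊25/2⌋ = 12, remainder 1
⌊2/1⌋ = 2, remainder 0

[8; 2, 1, 1, 2, 12, 2]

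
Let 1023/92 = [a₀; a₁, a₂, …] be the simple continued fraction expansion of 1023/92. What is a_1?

8

1023 = 11·92 + 11, so a_0 = 11
92 = 8·11 + 4, so a_1 = 8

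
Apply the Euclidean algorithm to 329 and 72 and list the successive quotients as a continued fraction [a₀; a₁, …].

Repeatedly divide and take the remainder:
⌊329/72⌋ = 4, remainder 41
⌊72/41⌋ = 1, remainder 31
⌊41/31⌋ = 1, remainder 10
⌊31/10⌋ = 3, remainder 1
⌊10/1⌋ = 10, remainder 0

[4; 1, 1, 3, 10]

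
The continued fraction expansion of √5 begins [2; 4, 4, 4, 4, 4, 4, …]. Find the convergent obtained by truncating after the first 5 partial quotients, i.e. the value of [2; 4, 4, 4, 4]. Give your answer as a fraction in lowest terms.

a_0 = 2: 2/1
a_1 = 4: 9/4
a_2 = 4: 38/17
a_3 = 4: 161/72
a_4 = 4: 682/305

682/305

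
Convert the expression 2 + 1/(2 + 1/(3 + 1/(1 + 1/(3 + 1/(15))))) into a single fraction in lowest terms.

Start with 15.
3 + 1/(15/1) = 3 + 1/15 = 46/15
1 + 1/(46/15) = 1 + 15/46 = 61/46
3 + 1/(61/46) = 3 + 46/61 = 229/61
2 + 1/(229/61) = 2 + 61/229 = 519/229
2 + 1/(519/229) = 2 + 229/519 = 1267/519

1267/519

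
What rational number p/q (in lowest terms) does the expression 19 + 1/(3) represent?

a_0 = 19: 19/1
a_1 = 3: 58/3

58/3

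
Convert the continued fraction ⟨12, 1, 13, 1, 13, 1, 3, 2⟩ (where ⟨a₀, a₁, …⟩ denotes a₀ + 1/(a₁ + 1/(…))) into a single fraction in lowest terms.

Use the convergent recurrence hₖ = aₖ·hₖ₋₁ + hₖ₋₂ (and likewise for the denominators kₖ):
a_0 = 12: 12/1
a_1 = 1: 13/1
a_2 = 13: 181/14
a_3 = 1: 194/15
a_4 = 13: 2703/209
a_5 = 1: 2897/224
a_6 = 3: 11394/881
a_7 = 2: 25685/1986

25685/1986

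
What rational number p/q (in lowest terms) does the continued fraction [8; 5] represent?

41/5

a_0 = 8: 8/1
a_1 = 5: 41/5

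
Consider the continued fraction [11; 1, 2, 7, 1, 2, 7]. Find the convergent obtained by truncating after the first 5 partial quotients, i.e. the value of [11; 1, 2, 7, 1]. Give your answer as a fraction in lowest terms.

Start with 1.
7 + 1/(1/1) = 7 + 1/1 = 8/1
2 + 1/(8/1) = 2 + 1/8 = 17/8
1 + 1/(17/8) = 1 + 8/17 = 25/17
11 + 1/(25/17) = 11 + 17/25 = 292/25

292/25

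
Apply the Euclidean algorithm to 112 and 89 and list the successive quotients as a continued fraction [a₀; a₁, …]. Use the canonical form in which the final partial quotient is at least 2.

[1; 3, 1, 6, 1, 2]

112 ÷ 89 → quotient 1, remainder 23
89 ÷ 23 → quotient 3, remainder 20
23 ÷ 20 → quotient 1, remainder 3
20 ÷ 3 → quotient 6, remainder 2
3 ÷ 2 → quotient 1, remainder 1
2 ÷ 1 → quotient 2, remainder 0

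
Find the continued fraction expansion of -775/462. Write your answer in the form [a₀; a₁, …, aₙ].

[-2; 3, 9, 1, 14]

-775 ÷ 462 → quotient -2, remainder 149
462 ÷ 149 → quotient 3, remainder 15
149 ÷ 15 → quotient 9, remainder 14
15 ÷ 14 → quotient 1, remainder 1
14 ÷ 1 → quotient 14, remainder 0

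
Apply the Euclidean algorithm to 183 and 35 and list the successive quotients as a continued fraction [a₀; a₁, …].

Apply division with remainder until the remainder is 0:
183 ÷ 35 → quotient 5, remainder 8
35 ÷ 8 → quotient 4, remainder 3
8 ÷ 3 → quotient 2, remainder 2
3 ÷ 2 → quotient 1, remainder 1
2 ÷ 1 → quotient 2, remainder 0

[5; 4, 2, 1, 2]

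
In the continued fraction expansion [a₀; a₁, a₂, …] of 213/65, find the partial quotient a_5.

213 ÷ 65 → quotient 3, remainder 18
65 ÷ 18 → quotient 3, remainder 11
18 ÷ 11 → quotient 1, remainder 7
11 ÷ 7 → quotient 1, remainder 4
7 ÷ 4 → quotient 1, remainder 3
4 ÷ 3 → quotient 1, remainder 1

1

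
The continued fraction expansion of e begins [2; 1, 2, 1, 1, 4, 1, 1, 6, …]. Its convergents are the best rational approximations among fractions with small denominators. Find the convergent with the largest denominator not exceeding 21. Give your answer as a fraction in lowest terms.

a_0 = 2: 2/1  (≤ bound)
a_1 = 1: 3/1  (≤ bound)
a_2 = 2: 8/3  (≤ bound)
a_3 = 1: 11/4  (≤ bound)
a_4 = 1: 19/7  (≤ bound)
a_5 = 4: 87/32  (> 21, stop)

19/7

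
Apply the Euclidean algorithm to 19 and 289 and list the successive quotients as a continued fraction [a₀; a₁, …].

Apply division with remainder until the remainder is 0:
19 = 0·289 + 19, so a_0 = 0
289 = 15·19 + 4, so a_1 = 15
19 = 4·4 + 3, so a_2 = 4
4 = 1·3 + 1, so a_3 = 1
3 = 3·1 + 0, so a_4 = 3

[0; 15, 4, 1, 3]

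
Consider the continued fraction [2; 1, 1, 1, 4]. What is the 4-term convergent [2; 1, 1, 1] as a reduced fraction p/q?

8/3

a_0 = 2: 2/1
a_1 = 1: 3/1
a_2 = 1: 5/2
a_3 = 1: 8/3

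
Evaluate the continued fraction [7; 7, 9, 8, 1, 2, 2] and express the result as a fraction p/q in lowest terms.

28227/3953

Starting at the tail and folding back:
Start with 2.
2 + 1/(2/1) = 2 + 1/2 = 5/2
1 + 1/(5/2) = 1 + 2/5 = 7/5
8 + 1/(7/5) = 8 + 5/7 = 61/7
9 + 1/(61/7) = 9 + 7/61 = 556/61
7 + 1/(556/61) = 7 + 61/556 = 3953/556
7 + 1/(3953/556) = 7 + 556/3953 = 28227/3953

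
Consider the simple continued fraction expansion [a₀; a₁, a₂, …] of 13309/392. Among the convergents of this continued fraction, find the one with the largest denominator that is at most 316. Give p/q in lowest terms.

a_0 = 33: 33/1  (≤ bound)
a_1 = 1: 34/1  (≤ bound)
a_2 = 19: 679/20  (≤ bound)
a_3 = 1: 713/21  (≤ bound)
a_4 = 1: 1392/41  (≤ bound)
a_5 = 1: 2105/62  (≤ bound)
a_6 = 2: 5602/165  (≤ bound)
a_7 = 2: 13309/392  (> 316, stop)

5602/165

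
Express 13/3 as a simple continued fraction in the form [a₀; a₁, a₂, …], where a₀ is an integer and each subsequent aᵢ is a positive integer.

[4; 3]

13 = 4·3 + 1, so a_0 = 4
3 = 3·1 + 0, so a_1 = 3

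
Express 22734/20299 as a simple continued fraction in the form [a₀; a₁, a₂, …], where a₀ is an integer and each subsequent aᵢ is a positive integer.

Repeatedly divide and take the remainder:
22734 ÷ 20299 → quotient 1, remainder 2435
20299 ÷ 2435 → quotient 8, remainder 819
2435 ÷ 819 → quotient 2, remainder 797
819 ÷ 797 → quotient 1, remainder 22
797 ÷ 22 → quotient 36, remainder 5
22 ÷ 5 → quotient 4, remainder 2
5 ÷ 2 → quotient 2, remainder 1
2 ÷ 1 → quotient 2, remainder 0

[1; 8, 2, 1, 36, 4, 2, 2]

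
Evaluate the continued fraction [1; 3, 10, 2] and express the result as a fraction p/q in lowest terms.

Build up convergents one term at a time:
a_0 = 1: 1/1
a_1 = 3: 4/3
a_2 = 10: 41/31
a_3 = 2: 86/65

86/65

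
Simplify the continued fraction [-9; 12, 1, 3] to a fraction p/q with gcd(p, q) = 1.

Start with 3.
1 + 1/(3/1) = 1 + 1/3 = 4/3
12 + 1/(4/3) = 12 + 3/4 = 51/4
-9 + 1/(51/4) = -9 + 4/51 = -455/51

-455/51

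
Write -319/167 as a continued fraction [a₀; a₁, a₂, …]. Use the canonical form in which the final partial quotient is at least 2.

[-2; 11, 7, 2]

-319 ÷ 167 → quotient -2, remainder 15
167 ÷ 15 → quotient 11, remainder 2
15 ÷ 2 → quotient 7, remainder 1
2 ÷ 1 → quotient 2, remainder 0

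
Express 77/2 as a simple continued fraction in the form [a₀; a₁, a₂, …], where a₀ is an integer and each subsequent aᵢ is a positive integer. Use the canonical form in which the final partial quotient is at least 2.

[38; 2]

Run the Euclidean algorithm, recording each quotient:
77 = 38·2 + 1, so a_0 = 38
2 = 2·1 + 0, so a_1 = 2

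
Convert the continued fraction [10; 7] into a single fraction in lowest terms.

Compute successive convergents:
a_0 = 10: 10/1
a_1 = 7: 71/7

71/7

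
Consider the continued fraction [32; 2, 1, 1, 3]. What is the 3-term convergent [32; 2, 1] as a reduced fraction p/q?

Build up convergents one term at a time:
a_0 = 32: 32/1
a_1 = 2: 65/2
a_2 = 1: 97/3

97/3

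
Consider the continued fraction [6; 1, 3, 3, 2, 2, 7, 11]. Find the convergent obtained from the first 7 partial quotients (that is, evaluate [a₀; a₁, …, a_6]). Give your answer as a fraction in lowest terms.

a_0 = 6: 6/1
a_1 = 1: 7/1
a_2 = 3: 27/4
a_3 = 3: 88/13
a_4 = 2: 203/30
a_5 = 2: 494/73
a_6 = 7: 3661/541

3661/541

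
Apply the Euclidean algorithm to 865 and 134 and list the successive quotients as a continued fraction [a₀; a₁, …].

865 ÷ 134 → quotient 6, remainder 61
134 ÷ 61 → quotient 2, remainder 12
61 ÷ 12 → quotient 5, remainder 1
12 ÷ 1 → quotient 12, remainder 0

[6; 2, 5, 12]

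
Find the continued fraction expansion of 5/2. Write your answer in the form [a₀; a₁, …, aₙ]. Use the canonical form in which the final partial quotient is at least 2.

[2; 2]

5 = 2·2 + 1, so a_0 = 2
2 = 2·1 + 0, so a_1 = 2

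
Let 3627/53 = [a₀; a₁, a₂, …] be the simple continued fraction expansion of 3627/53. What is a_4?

⌊3627/53⌋ = 68, remainder 23
⌊53/23⌋ = 2, remainder 7
⌊23/7⌋ = 3, remainder 2
⌊7/2⌋ = 3, remainder 1
⌊2/1⌋ = 2, remainder 0

2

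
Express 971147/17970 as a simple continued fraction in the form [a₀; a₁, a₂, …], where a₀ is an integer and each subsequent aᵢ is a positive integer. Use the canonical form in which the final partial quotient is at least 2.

971147 ÷ 17970 → quotient 54, remainder 767
17970 ÷ 767 → quotient 23, remainder 329
767 ÷ 329 → quotient 2, remainder 109
329 ÷ 109 → quotient 3, remainder 2
109 ÷ 2 → quotient 54, remainder 1
2 ÷ 1 → quotient 2, remainder 0

[54; 23, 2, 3, 54, 2]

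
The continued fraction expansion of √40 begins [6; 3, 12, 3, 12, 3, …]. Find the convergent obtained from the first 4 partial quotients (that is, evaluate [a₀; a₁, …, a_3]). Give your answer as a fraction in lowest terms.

Start with 3.
12 + 1/(3/1) = 12 + 1/3 = 37/3
3 + 1/(37/3) = 3 + 3/37 = 114/37
6 + 1/(114/37) = 6 + 37/114 = 721/114

721/114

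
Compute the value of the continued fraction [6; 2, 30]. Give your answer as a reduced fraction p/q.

a_0 = 6: 6/1
a_1 = 2: 13/2
a_2 = 30: 396/61

396/61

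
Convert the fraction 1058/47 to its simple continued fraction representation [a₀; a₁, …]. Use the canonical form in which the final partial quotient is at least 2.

1058 ÷ 47 → quotient 22, remainder 24
47 ÷ 24 → quotient 1, remainder 23
24 ÷ 23 → quotient 1, remainder 1
23 ÷ 1 → quotient 23, remainder 0

[22; 1, 1, 23]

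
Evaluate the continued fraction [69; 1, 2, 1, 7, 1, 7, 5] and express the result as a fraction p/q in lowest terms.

Start with 5.
7 + 1/(5/1) = 7 + 1/5 = 36/5
1 + 1/(36/5) = 1 + 5/36 = 41/36
7 + 1/(41/36) = 7 + 36/41 = 323/41
1 + 1/(323/41) = 1 + 41/323 = 364/323
2 + 1/(364/323) = 2 + 323/364 = 1051/364
1 + 1/(1051/364) = 1 + 364/1051 = 1415/1051
69 + 1/(1415/1051) = 69 + 1051/1415 = 98686/1415

98686/1415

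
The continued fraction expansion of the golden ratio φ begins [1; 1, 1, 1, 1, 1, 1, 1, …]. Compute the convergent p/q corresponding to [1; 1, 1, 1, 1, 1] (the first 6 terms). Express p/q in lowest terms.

13/8

a_0 = 1: 1/1
a_1 = 1: 2/1
a_2 = 1: 3/2
a_3 = 1: 5/3
a_4 = 1: 8/5
a_5 = 1: 13/8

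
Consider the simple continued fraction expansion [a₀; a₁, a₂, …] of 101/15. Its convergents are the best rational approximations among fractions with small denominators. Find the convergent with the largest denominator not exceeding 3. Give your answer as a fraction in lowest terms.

List convergents until the denominator exceeds the bound:
a_0 = 6: 6/1  (≤ bound)
a_1 = 1: 7/1  (≤ bound)
a_2 = 2: 20/3  (≤ bound)
a_3 = 1: 27/4  (> 3, stop)

20/3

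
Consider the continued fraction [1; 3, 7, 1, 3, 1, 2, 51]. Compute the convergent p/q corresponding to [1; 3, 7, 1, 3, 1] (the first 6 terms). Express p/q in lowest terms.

161/122

a_0 = 1: 1/1
a_1 = 3: 4/3
a_2 = 7: 29/22
a_3 = 1: 33/25
a_4 = 3: 128/97
a_5 = 1: 161/122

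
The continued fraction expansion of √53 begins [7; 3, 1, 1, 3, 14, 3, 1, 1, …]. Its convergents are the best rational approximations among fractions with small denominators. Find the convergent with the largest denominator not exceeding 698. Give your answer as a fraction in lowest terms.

a_0 = 7: 7/1  (≤ bound)
a_1 = 3: 22/3  (≤ bound)
a_2 = 1: 29/4  (≤ bound)
a_3 = 1: 51/7  (≤ bound)
a_4 = 3: 182/25  (≤ bound)
a_5 = 14: 2599/357  (≤ bound)
a_6 = 3: 7979/1096  (> 698, stop)

2599/357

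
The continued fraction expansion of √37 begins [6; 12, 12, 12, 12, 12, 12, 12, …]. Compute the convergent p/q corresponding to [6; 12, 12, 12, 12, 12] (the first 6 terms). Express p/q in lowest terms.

Start with 12.
12 + 1/(12/1) = 12 + 1/12 = 145/12
12 + 1/(145/12) = 12 + 12/145 = 1752/145
12 + 1/(1752/145) = 12 + 145/1752 = 21169/1752
12 + 1/(21169/1752) = 12 + 1752/21169 = 255780/21169
6 + 1/(255780/21169) = 6 + 21169/255780 = 1555849/255780

1555849/255780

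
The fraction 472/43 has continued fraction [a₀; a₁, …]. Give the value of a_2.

42

⌊472/43⌋ = 10, remainder 42
⌊43/42⌋ = 1, remainder 1
⌊42/1⌋ = 42, remainder 0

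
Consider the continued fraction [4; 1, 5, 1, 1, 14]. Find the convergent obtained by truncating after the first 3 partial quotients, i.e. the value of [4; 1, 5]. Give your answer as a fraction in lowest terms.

a_0 = 4: 4/1
a_1 = 1: 5/1
a_2 = 5: 29/6

29/6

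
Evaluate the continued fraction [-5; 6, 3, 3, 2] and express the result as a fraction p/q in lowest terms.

-702/145

a_0 = -5: -5/1
a_1 = 6: -29/6
a_2 = 3: -92/19
a_3 = 3: -305/63
a_4 = 2: -702/145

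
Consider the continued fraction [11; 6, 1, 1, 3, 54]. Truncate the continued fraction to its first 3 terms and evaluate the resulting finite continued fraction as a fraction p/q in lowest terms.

78/7

Start with 1.
6 + 1/(1/1) = 6 + 1/1 = 7/1
11 + 1/(7/1) = 11 + 1/7 = 78/7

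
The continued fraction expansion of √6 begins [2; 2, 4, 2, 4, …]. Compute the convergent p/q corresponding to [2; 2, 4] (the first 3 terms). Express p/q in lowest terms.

Start with 4.
2 + 1/(4/1) = 2 + 1/4 = 9/4
2 + 1/(9/4) = 2 + 4/9 = 22/9

22/9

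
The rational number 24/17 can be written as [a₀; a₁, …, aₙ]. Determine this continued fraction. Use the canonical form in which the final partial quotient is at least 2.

Run the Euclidean algorithm, recording each quotient:
24 = 1·17 + 7, so a_0 = 1
17 = 2·7 + 3, so a_1 = 2
7 = 2·3 + 1, so a_2 = 2
3 = 3·1 + 0, so a_3 = 3

[1; 2, 2, 3]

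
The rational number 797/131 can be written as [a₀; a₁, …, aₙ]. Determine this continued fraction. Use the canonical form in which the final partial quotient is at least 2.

[6; 11, 1, 10]

Repeatedly divide and take the remainder:
797 ÷ 131 → quotient 6, remainder 11
131 ÷ 11 → quotient 11, remainder 10
11 ÷ 10 → quotient 1, remainder 1
10 ÷ 1 → quotient 10, remainder 0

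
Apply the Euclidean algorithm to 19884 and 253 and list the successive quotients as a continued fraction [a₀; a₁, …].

Repeatedly divide and take the remainder:
⌊19884/253⌋ = 78, remainder 150
⌊253/150⌋ = 1, remainder 103
⌊150/103⌋ = 1, remainder 47
⌊103/47⌋ = 2, remainder 9
⌊47/9⌋ = 5, remainder 2
⌊9/2⌋ = 4, remainder 1
⌊2/1⌋ = 2, remainder 0

[78; 1, 1, 2, 5, 4, 2]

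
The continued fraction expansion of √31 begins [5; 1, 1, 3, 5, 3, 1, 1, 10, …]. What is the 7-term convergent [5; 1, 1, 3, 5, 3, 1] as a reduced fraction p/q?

a_0 = 5: 5/1
a_1 = 1: 6/1
a_2 = 1: 11/2
a_3 = 3: 39/7
a_4 = 5: 206/37
a_5 = 3: 657/118
a_6 = 1: 863/155

863/155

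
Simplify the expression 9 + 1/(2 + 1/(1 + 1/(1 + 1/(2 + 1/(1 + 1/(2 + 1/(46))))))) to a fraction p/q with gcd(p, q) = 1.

Compute successive convergents:
a_0 = 9: 9/1
a_1 = 2: 19/2
a_2 = 1: 28/3
a_3 = 1: 47/5
a_4 = 2: 122/13
a_5 = 1: 169/18
a_6 = 2: 460/49
a_7 = 46: 21329/2272

21329/2272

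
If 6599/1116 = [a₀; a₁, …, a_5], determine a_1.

1

6599 = 5·1116 + 1019, so a_0 = 5
1116 = 1·1019 + 97, so a_1 = 1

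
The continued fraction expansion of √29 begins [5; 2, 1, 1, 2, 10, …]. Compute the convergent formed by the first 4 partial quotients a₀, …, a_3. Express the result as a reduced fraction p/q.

Compute successive convergents:
a_0 = 5: 5/1
a_1 = 2: 11/2
a_2 = 1: 16/3
a_3 = 1: 27/5

27/5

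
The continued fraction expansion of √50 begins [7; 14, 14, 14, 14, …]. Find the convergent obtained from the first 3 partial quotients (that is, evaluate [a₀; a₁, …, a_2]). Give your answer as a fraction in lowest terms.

a_0 = 7: 7/1
a_1 = 14: 99/14
a_2 = 14: 1393/197

1393/197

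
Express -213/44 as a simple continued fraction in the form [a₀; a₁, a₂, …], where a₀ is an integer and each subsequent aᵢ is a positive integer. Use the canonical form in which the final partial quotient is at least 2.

-213 = -5·44 + 7, so a_0 = -5
44 = 6·7 + 2, so a_1 = 6
7 = 3·2 + 1, so a_2 = 3
2 = 2·1 + 0, so a_3 = 2

[-5; 6, 3, 2]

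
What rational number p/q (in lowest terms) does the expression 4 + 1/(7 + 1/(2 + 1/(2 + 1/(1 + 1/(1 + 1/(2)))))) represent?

951/230

Start with 2.
1 + 1/(2/1) = 1 + 1/2 = 3/2
1 + 1/(3/2) = 1 + 2/3 = 5/3
2 + 1/(5/3) = 2 + 3/5 = 13/5
2 + 1/(13/5) = 2 + 5/13 = 31/13
7 + 1/(31/13) = 7 + 13/31 = 230/31
4 + 1/(230/31) = 4 + 31/230 = 951/230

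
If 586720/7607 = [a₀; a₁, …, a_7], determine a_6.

586720 ÷ 7607 → quotient 77, remainder 981
7607 ÷ 981 → quotient 7, remainder 740
981 ÷ 740 → quotient 1, remainder 241
740 ÷ 241 → quotient 3, remainder 17
241 ÷ 17 → quotient 14, remainder 3
17 ÷ 3 → quotient 5, remainder 2
3 ÷ 2 → quotient 1, remainder 1

1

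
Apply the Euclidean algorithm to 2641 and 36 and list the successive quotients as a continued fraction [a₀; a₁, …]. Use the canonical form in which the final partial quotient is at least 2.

Apply division with remainder until the remainder is 0:
2641 = 73·36 + 13, so a_0 = 73
36 = 2·13 + 10, so a_1 = 2
13 = 1·10 + 3, so a_2 = 1
10 = 3·3 + 1, so a_3 = 3
3 = 3·1 + 0, so a_4 = 3

[73; 2, 1, 3, 3]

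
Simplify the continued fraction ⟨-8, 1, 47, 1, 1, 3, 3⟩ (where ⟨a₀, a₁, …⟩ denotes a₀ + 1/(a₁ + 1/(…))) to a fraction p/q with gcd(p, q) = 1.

Build up convergents one term at a time:
a_0 = -8: -8/1
a_1 = 1: -7/1
a_2 = 47: -337/48
a_3 = 1: -344/49
a_4 = 1: -681/97
a_5 = 3: -2387/340
a_6 = 3: -7842/1117

-7842/1117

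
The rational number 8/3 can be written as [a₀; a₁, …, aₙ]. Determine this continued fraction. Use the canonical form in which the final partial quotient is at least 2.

8 = 2·3 + 2, so a_0 = 2
3 = 1·2 + 1, so a_1 = 1
2 = 2·1 + 0, so a_2 = 2

[2; 1, 2]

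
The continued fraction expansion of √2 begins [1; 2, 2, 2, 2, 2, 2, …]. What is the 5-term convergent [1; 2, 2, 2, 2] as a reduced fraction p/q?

41/29

Start with 2.
2 + 1/(2/1) = 2 + 1/2 = 5/2
2 + 1/(5/2) = 2 + 2/5 = 12/5
2 + 1/(12/5) = 2 + 5/12 = 29/12
1 + 1/(29/12) = 1 + 12/29 = 41/29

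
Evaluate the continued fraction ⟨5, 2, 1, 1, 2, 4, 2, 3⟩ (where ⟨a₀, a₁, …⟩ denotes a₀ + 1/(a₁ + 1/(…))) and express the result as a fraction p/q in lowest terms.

Collapse the nested fraction from the inside out:
Start with 3.
2 + 1/(3/1) = 2 + 1/3 = 7/3
4 + 1/(7/3) = 4 + 3/7 = 31/7
2 + 1/(31/7) = 2 + 7/31 = 69/31
1 + 1/(69/31) = 1 + 31/69 = 100/69
1 + 1/(100/69) = 1 + 69/100 = 169/100
2 + 1/(169/100) = 2 + 100/169 = 438/169
5 + 1/(438/169) = 5 + 169/438 = 2359/438

2359/438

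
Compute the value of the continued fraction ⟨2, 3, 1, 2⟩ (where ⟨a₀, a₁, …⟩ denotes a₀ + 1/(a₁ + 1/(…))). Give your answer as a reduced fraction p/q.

25/11

Starting at the tail and folding back:
Start with 2.
1 + 1/(2/1) = 1 + 1/2 = 3/2
3 + 1/(3/2) = 3 + 2/3 = 11/3
2 + 1/(11/3) = 2 + 3/11 = 25/11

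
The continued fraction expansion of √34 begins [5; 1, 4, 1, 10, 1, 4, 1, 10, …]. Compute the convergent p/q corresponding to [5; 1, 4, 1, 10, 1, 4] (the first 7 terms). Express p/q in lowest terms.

Start with 4.
1 + 1/(4/1) = 1 + 1/4 = 5/4
10 + 1/(5/4) = 10 + 4/5 = 54/5
1 + 1/(54/5) = 1 + 5/54 = 59/54
4 + 1/(59/54) = 4 + 54/59 = 290/59
1 + 1/(290/59) = 1 + 59/290 = 349/290
5 + 1/(349/290) = 5 + 290/349 = 2035/349

2035/349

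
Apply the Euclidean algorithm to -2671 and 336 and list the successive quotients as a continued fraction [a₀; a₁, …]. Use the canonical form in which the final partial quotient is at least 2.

[-8; 19, 1, 3, 4]

Apply division with remainder until the remainder is 0:
-2671 = -8·336 + 17, so a_0 = -8
336 = 19·17 + 13, so a_1 = 19
17 = 1·13 + 4, so a_2 = 1
13 = 3·4 + 1, so a_3 = 3
4 = 4·1 + 0, so a_4 = 4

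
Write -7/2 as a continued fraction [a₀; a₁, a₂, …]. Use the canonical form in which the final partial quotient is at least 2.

-7 ÷ 2 → quotient -4, remainder 1
2 ÷ 1 → quotient 2, remainder 0

[-4; 2]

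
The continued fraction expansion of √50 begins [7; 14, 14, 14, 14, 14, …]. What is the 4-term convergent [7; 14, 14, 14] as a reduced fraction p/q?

19601/2772

a_0 = 7: 7/1
a_1 = 14: 99/14
a_2 = 14: 1393/197
a_3 = 14: 19601/2772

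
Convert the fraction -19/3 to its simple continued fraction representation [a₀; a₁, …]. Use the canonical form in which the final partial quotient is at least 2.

[-7; 1, 2]

⌊-19/3⌋ = -7, remainder 2
⌊3/2⌋ = 1, remainder 1
⌊2/1⌋ = 2, remainder 0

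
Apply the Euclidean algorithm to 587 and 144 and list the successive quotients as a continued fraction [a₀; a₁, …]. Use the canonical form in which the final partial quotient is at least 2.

587 ÷ 144 → quotient 4, remainder 11
144 ÷ 11 → quotient 13, remainder 1
11 ÷ 1 → quotient 11, remainder 0

[4; 13, 11]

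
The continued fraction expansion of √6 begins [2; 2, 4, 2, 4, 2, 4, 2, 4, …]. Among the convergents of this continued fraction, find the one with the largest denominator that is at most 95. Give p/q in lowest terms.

a_0 = 2: 2/1  (≤ bound)
a_1 = 2: 5/2  (≤ bound)
a_2 = 4: 22/9  (≤ bound)
a_3 = 2: 49/20  (≤ bound)
a_4 = 4: 218/89  (≤ bound)
a_5 = 2: 485/198  (> 95, stop)

218/89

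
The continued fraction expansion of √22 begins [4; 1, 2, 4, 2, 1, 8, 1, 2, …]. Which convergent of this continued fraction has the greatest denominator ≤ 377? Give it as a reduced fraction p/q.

a_0 = 4: 4/1  (≤ bound)
a_1 = 1: 5/1  (≤ bound)
a_2 = 2: 14/3  (≤ bound)
a_3 = 4: 61/13  (≤ bound)
a_4 = 2: 136/29  (≤ bound)
a_5 = 1: 197/42  (≤ bound)
a_6 = 8: 1712/365  (≤ bound)
a_7 = 1: 1909/407  (> 377, stop)

1712/365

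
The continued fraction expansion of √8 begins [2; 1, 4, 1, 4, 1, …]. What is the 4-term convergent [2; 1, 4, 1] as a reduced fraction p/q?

a_0 = 2: 2/1
a_1 = 1: 3/1
a_2 = 4: 14/5
a_3 = 1: 17/6

17/6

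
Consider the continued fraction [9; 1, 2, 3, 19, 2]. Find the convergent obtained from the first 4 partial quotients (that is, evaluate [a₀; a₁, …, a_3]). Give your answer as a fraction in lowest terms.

97/10

Compute successive convergents:
a_0 = 9: 9/1
a_1 = 1: 10/1
a_2 = 2: 29/3
a_3 = 3: 97/10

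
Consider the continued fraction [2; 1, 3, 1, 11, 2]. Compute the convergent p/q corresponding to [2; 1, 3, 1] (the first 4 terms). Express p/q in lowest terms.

14/5

Use the convergent recurrence hₖ = aₖ·hₖ₋₁ + hₖ₋₂ (and likewise for the denominators kₖ):
a_0 = 2: 2/1
a_1 = 1: 3/1
a_2 = 3: 11/4
a_3 = 1: 14/5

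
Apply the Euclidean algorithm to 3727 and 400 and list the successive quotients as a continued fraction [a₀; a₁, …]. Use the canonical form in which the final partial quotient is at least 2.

Run the Euclidean algorithm, recording each quotient:
3727 ÷ 400 → quotient 9, remainder 127
400 ÷ 127 → quotient 3, remainder 19
127 ÷ 19 → quotient 6, remainder 13
19 ÷ 13 → quotient 1, remainder 6
13 ÷ 6 → quotient 2, remainder 1
6 ÷ 1 → quotient 6, remainder 0

[9; 3, 6, 1, 2, 6]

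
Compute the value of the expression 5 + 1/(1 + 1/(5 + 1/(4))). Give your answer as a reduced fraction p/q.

146/25

Collapse the nested fraction from the inside out:
Start with 4.
5 + 1/(4/1) = 5 + 1/4 = 21/4
1 + 1/(21/4) = 1 + 4/21 = 25/21
5 + 1/(25/21) = 5 + 21/25 = 146/25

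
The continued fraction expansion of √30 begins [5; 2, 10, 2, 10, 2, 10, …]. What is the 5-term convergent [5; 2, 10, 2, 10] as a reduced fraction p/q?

2525/461

Start with 10.
2 + 1/(10/1) = 2 + 1/10 = 21/10
10 + 1/(21/10) = 10 + 10/21 = 220/21
2 + 1/(220/21) = 2 + 21/220 = 461/220
5 + 1/(461/220) = 5 + 220/461 = 2525/461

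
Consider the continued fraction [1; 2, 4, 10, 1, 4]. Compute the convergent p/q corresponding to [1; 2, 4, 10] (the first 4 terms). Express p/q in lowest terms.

133/92

Build up convergents one term at a time:
a_0 = 1: 1/1
a_1 = 2: 3/2
a_2 = 4: 13/9
a_3 = 10: 133/92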